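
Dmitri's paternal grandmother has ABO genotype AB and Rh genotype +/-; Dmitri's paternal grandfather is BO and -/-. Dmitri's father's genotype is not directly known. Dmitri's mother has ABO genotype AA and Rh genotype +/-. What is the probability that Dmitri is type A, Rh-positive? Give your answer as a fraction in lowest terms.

5/16

Dmitri's father's ABO genotype from AB × BO: 1/4 AB, 1/4 AO, 1/4 BB, 1/4 BO.
Crossing each possibility with the mother AA and summing P(type A): 1/4·1/2 + 1/4·1 + 1/4·0 + 1/4·1/2 = 1/2.
Similarly for Rh via the father's Rh distribution: P(Rh+) = 5/8.
Independent loci: 1/2 × 5/8 = 5/16.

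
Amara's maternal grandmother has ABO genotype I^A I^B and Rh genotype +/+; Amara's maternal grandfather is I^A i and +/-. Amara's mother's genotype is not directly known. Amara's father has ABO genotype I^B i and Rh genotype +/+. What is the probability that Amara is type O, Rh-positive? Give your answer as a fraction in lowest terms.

Amara's mother's ABO genotype from I^A I^B × I^A i: 1/4 I^A I^A, 1/4 I^A I^B, 1/4 I^A i, 1/4 I^B i.
Crossing each possibility with the father I^B i and summing P(type O): 1/4·0 + 1/4·0 + 1/4·1/4 + 1/4·1/4 = 1/8.
Similarly for Rh via the mother's Rh distribution: P(Rh+) = 1.
Independent loci: 1/8 × 1 = 1/8.

1/8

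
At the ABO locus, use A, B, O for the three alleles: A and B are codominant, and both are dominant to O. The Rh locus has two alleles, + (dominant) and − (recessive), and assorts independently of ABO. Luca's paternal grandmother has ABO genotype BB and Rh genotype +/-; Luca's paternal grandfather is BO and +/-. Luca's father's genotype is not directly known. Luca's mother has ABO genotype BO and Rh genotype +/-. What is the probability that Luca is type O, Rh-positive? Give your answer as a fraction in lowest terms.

3/32

Luca's father's ABO genotype from BB × BO: 1/2 BB, 1/2 BO.
Crossing each possibility with the mother BO and summing P(type O): 1/2·0 + 1/2·1/4 = 1/8.
Similarly for Rh via the father's Rh distribution: P(Rh+) = 3/4.
Independent loci: 1/8 × 3/4 = 3/32.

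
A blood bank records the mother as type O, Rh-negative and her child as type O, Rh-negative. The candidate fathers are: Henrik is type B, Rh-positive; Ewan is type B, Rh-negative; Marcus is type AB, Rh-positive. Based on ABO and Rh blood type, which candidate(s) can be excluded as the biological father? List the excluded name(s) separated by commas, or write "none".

Marcus

A candidate is excluded only if no genotype consistent with his phenotype could produce a type O, Rh-negative child with a type O, Rh-negative mother.
Marcus (type AB, Rh+): no genotype consistent with that phenotype can produce a type-O Rh- child with a type-O mother.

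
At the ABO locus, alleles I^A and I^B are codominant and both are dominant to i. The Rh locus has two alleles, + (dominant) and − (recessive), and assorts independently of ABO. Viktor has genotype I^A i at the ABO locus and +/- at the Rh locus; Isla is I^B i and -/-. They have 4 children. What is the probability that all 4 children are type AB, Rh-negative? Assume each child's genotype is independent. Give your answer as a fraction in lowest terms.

ABO cross I^A i × I^B i → 1/4 O, 1/4 A, 1/4 B, 1/4 AB.
Rh cross +/- × -/- → 1/2 Rh+, 1/2 Rh-; so P(type AB, Rh-negative) = 1/4 × 1/2 = 1/8 per child.
All 4 independent: (1/8)^4 = 1/4096.

1/4096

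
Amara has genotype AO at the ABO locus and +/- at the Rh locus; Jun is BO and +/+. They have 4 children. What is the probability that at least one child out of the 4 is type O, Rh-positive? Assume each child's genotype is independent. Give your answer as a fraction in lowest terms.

175/256

ABO cross AO × BO → 1/4 O, 1/4 A, 1/4 B, 1/4 AB.
Rh cross +/- × +/+ → 1 Rh+; so P(type O, Rh-positive) = 1/4 × 1 = 1/4 per child.
P(none) = (3/4)^4 = 81/256; P(at least one) = 1 − 81/256 = 175/256.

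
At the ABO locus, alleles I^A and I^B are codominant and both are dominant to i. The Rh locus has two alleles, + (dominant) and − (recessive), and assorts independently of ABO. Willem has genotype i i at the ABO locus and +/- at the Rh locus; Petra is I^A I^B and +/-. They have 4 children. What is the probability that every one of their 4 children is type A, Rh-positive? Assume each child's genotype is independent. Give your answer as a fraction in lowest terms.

ABO cross i i × I^A I^B → 1/2 A, 1/2 B.
Rh cross +/- × +/- → 3/4 Rh+, 1/4 Rh-; so P(type A, Rh-positive) = 1/2 × 3/4 = 3/8 per child.
All 4 independent: (3/8)^4 = 81/4096.

81/4096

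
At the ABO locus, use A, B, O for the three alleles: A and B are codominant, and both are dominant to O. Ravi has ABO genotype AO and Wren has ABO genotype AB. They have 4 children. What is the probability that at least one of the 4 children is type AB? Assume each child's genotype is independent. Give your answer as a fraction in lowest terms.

ABO cross AO × AB → 1/2 A, 1/4 B, 1/4 AB.
So P(type AB) = 1/4 per child.
P(none) = (3/4)^4 = 81/256; P(at least one) = 1 − 81/256 = 175/256.

175/256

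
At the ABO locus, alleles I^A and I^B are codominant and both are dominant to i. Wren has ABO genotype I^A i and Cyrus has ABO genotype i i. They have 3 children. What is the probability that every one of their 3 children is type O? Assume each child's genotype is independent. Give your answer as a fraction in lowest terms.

1/8

ABO cross I^A i × i i → 1/2 O, 1/2 A.
So P(type O) = 1/2 per child.
All 3 independent: (1/2)^3 = 1/8.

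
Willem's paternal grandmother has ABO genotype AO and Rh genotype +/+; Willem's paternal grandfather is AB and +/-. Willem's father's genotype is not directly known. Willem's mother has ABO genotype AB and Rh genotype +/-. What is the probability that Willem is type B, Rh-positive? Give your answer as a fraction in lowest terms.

Willem's father's ABO genotype from AO × AB: 1/4 AA, 1/4 AB, 1/4 AO, 1/4 BO.
Crossing each possibility with the mother AB and summing P(type B): 1/4·0 + 1/4·1/4 + 1/4·1/4 + 1/4·1/2 = 1/4.
Similarly for Rh via the father's Rh distribution: P(Rh+) = 7/8.
Independent loci: 1/4 × 7/8 = 7/32.

7/32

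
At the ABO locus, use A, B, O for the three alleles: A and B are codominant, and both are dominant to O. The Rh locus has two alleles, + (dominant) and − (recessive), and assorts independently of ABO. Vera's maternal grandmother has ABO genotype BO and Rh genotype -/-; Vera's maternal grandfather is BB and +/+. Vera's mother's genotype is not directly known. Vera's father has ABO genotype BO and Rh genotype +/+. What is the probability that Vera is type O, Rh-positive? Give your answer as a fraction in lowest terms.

Vera's mother's ABO genotype from BO × BB: 1/2 BB, 1/2 BO.
Crossing each possibility with the father BO and summing P(type O): 1/2·0 + 1/2·1/4 = 1/8.
Similarly for Rh via the mother's Rh distribution: P(Rh+) = 1.
Independent loci: 1/8 × 1 = 1/8.

1/8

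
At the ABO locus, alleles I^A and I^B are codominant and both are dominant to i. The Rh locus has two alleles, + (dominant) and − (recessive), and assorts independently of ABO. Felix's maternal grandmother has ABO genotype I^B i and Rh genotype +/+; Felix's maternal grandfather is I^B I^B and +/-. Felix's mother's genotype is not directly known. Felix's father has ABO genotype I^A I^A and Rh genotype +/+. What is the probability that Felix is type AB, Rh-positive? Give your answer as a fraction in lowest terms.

3/4

Felix's mother's ABO genotype from I^B i × I^B I^B: 1/2 I^B I^B, 1/2 I^B i.
Crossing each possibility with the father I^A I^A and summing P(type AB): 1/2·1 + 1/2·1/2 = 3/4.
Similarly for Rh via the mother's Rh distribution: P(Rh+) = 1.
Independent loci: 3/4 × 1 = 3/4.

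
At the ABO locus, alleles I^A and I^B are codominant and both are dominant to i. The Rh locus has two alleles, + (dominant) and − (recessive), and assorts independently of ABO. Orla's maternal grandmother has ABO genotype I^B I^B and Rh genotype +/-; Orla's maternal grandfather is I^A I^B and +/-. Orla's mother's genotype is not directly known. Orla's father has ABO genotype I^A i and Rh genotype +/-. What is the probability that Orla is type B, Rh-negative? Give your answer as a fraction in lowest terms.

Orla's mother's ABO genotype from I^B I^B × I^A I^B: 1/2 I^A I^B, 1/2 I^B I^B.
Crossing each possibility with the father I^A i and summing P(type B): 1/2·1/4 + 1/2·1/2 = 3/8.
Similarly for Rh via the mother's Rh distribution: P(Rh-) = 1/4.
Independent loci: 3/8 × 1/4 = 3/32.

3/32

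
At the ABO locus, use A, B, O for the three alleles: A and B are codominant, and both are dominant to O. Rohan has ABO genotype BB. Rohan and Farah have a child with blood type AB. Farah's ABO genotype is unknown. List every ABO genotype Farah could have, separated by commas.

AA, AB, AO

For each candidate genotype of Farah, check whether crossing it with BB can produce every observed child phenotype.
  AA → possible child types {AB} ✓
  AB → possible child types {B, AB} ✓
  AO → possible child types {B, AB} ✓
  BB → possible child types {B} ✗
  BO → possible child types {B} ✗
  OO → possible child types {B} ✗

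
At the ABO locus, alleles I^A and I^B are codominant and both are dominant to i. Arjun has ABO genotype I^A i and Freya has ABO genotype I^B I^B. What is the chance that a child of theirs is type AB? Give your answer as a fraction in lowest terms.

1/2

ABO cross I^A i × I^B I^B → offspring phenotypes: 1/2 B, 1/2 AB.
So P(type AB) = 1/2.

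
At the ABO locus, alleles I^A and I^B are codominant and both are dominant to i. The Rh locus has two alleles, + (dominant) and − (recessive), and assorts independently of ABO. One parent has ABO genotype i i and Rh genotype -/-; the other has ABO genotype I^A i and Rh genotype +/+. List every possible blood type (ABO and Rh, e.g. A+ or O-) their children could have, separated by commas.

O+, A+

Gametes from i i × I^A i give offspring ABO genotypes I^A i, i i, i.e. phenotypes O, A.
Rh cross -/- × +/+ → phenotypes Rh+.
Combining independently: O+, A+.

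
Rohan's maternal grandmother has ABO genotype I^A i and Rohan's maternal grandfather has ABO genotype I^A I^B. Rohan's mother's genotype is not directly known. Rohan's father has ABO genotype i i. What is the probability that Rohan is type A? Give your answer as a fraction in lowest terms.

1/2

Rohan's mother's ABO genotype from I^A i × I^A I^B: 1/4 I^A I^A, 1/4 I^A I^B, 1/4 I^A i, 1/4 I^B i.
Crossing each possibility with the father i i and summing P(type A): 1/4·1 + 1/4·1/2 + 1/4·1/2 + 1/4·0 = 1/2.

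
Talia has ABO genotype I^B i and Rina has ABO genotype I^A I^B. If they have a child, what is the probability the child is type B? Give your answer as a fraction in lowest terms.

ABO cross I^B i × I^A I^B → offspring phenotypes: 1/4 A, 1/2 B, 1/4 AB.
So P(type B) = 1/2.

1/2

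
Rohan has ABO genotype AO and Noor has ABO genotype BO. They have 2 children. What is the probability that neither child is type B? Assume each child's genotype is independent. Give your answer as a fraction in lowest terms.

9/16

ABO cross AO × BO → 1/4 O, 1/4 A, 1/4 B, 1/4 AB.
So P(type B) = 1/4 per child.
P(not type B) = 3/4 for one child; (3/4)^2 = 9/16.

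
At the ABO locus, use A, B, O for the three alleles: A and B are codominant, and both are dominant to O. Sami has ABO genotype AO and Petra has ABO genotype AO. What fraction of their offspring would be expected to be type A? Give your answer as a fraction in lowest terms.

ABO cross AO × AO → offspring phenotypes: 1/4 O, 3/4 A.
So P(type A) = 3/4.

3/4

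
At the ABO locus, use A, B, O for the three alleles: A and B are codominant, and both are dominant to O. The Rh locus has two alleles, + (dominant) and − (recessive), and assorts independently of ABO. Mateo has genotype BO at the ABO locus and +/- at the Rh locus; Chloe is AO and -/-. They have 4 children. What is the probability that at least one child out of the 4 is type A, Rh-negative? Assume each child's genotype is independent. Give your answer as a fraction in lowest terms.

1695/4096

ABO cross BO × AO → 1/4 O, 1/4 A, 1/4 B, 1/4 AB.
Rh cross +/- × -/- → 1/2 Rh+, 1/2 Rh-; so P(type A, Rh-negative) = 1/4 × 1/2 = 1/8 per child.
P(none) = (7/8)^4 = 2401/4096; P(at least one) = 1 − 2401/4096 = 1695/4096.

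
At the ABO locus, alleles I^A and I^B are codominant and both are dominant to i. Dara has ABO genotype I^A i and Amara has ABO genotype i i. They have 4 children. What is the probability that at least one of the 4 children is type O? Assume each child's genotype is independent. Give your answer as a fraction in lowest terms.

15/16

ABO cross I^A i × i i → 1/2 O, 1/2 A.
So P(type O) = 1/2 per child.
P(none) = (1/2)^4 = 1/16; P(at least one) = 1 − 1/16 = 15/16.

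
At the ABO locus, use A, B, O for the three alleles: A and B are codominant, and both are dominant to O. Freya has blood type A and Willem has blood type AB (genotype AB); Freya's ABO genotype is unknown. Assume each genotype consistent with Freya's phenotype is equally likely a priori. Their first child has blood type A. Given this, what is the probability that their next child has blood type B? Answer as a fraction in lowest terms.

Possible genotypes: Freya ∈ {AA, AO}; Willem ∈ {AB}.
Weight each parental genotype pair by prior × P(type-A child):
  AA × AB: posterior weight 1/2; P(next child type B) = 0.
  AO × AB: posterior weight 1/2; P(next child type B) = 1/4.
Weighted sum = 1/8.

1/8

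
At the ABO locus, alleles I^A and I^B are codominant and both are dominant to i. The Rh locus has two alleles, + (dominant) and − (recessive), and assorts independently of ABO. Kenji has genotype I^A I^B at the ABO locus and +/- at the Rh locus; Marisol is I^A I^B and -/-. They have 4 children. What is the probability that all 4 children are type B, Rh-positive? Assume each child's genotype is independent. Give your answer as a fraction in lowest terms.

ABO cross I^A I^B × I^A I^B → 1/4 A, 1/4 B, 1/2 AB.
Rh cross +/- × -/- → 1/2 Rh+, 1/2 Rh-; so P(type B, Rh-positive) = 1/4 × 1/2 = 1/8 per child.
All 4 independent: (1/8)^4 = 1/4096.

1/4096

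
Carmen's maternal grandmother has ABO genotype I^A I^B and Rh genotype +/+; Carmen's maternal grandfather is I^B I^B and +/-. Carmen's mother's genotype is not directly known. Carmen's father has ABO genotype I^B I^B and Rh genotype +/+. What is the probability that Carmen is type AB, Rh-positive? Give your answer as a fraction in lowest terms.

1/4

Carmen's mother's ABO genotype from I^A I^B × I^B I^B: 1/2 I^A I^B, 1/2 I^B I^B.
Crossing each possibility with the father I^B I^B and summing P(type AB): 1/2·1/2 + 1/2·0 = 1/4.
Similarly for Rh via the mother's Rh distribution: P(Rh+) = 1.
Independent loci: 1/4 × 1 = 1/4.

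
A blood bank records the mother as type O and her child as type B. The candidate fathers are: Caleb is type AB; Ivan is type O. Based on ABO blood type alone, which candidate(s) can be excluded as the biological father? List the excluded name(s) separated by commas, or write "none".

A candidate is excluded only if no genotype consistent with his phenotype could produce a type B child with a type O mother.
Ivan (type O): no genotype consistent with that phenotype can produce a type-B child with a type-O mother.

Ivan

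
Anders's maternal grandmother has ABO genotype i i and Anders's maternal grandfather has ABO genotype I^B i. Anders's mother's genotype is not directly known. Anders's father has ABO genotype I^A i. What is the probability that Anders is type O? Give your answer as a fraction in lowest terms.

3/8

Anders's mother's ABO genotype from i i × I^B i: 1/2 I^B i, 1/2 i i.
Crossing each possibility with the father I^A i and summing P(type O): 1/2·1/4 + 1/2·1/2 = 3/8.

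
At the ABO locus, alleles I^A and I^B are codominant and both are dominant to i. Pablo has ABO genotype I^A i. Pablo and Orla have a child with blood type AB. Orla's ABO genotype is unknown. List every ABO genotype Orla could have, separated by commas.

I^A I^B, I^B I^B, I^B i

For each candidate genotype of Orla, check whether crossing it with I^A i can produce every observed child phenotype.
  I^A I^A → possible child types {A} ✗
  I^A I^B → possible child types {A, B, AB} ✓
  I^A i → possible child types {O, A} ✗
  I^B I^B → possible child types {B, AB} ✓
  I^B i → possible child types {O, A, B, AB} ✓
  i i → possible child types {O, A} ✗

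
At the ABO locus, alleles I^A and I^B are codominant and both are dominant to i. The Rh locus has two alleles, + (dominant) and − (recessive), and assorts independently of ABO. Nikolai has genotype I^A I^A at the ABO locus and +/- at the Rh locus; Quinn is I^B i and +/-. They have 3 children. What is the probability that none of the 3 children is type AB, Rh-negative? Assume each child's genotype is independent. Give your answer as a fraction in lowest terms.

343/512

ABO cross I^A I^A × I^B i → 1/2 A, 1/2 AB.
Rh cross +/- × +/- → 3/4 Rh+, 1/4 Rh-; so P(type AB, Rh-negative) = 1/2 × 1/4 = 1/8 per child.
P(not type AB, Rh-negative) = 7/8 for one child; (7/8)^3 = 343/512.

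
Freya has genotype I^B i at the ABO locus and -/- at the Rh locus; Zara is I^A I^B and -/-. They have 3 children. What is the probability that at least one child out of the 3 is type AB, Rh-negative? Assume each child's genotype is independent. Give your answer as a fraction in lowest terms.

ABO cross I^B i × I^A I^B → 1/4 A, 1/2 B, 1/4 AB.
Rh cross -/- × -/- → 1 Rh-; so P(type AB, Rh-negative) = 1/4 × 1 = 1/4 per child.
P(none) = (3/4)^3 = 27/64; P(at least one) = 1 − 27/64 = 37/64.

37/64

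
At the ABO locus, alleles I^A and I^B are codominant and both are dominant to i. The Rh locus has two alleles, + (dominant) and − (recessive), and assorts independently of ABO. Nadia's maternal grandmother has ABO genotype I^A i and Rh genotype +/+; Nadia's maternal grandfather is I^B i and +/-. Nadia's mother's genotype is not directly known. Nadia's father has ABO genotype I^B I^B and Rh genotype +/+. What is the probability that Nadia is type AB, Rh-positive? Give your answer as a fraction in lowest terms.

1/4

Nadia's mother's ABO genotype from I^A i × I^B i: 1/4 I^A I^B, 1/4 I^A i, 1/4 I^B i, 1/4 i i.
Crossing each possibility with the father I^B I^B and summing P(type AB): 1/4·1/2 + 1/4·1/2 + 1/4·0 + 1/4·0 = 1/4.
Similarly for Rh via the mother's Rh distribution: P(Rh+) = 1.
Independent loci: 1/4 × 1 = 1/4.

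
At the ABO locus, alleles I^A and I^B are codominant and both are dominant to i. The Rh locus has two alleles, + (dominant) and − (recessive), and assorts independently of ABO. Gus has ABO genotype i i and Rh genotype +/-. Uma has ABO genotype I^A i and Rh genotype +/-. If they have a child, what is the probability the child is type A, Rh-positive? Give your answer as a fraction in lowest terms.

3/8

ABO cross i i × I^A i → offspring phenotypes: 1/2 O, 1/2 A.
Rh cross +/- × +/- → 3/4 Rh+, 1/4 Rh-.
Independent loci: P(type A, Rh-positive) = 1/2 × 3/4 = 3/8.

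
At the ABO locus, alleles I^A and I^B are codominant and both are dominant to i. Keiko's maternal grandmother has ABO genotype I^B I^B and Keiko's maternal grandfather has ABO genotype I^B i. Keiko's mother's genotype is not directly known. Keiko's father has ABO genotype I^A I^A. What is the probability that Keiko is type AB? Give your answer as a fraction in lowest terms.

3/4

Keiko's mother's ABO genotype from I^B I^B × I^B i: 1/2 I^B I^B, 1/2 I^B i.
Crossing each possibility with the father I^A I^A and summing P(type AB): 1/2·1 + 1/2·1/2 = 3/4.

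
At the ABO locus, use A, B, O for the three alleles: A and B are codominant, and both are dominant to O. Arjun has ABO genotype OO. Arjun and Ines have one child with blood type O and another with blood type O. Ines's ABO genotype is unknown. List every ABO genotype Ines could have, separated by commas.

AO, BO, OO

For each candidate genotype of Ines, check whether crossing it with OO can produce every observed child phenotype.
  AA → possible child types {A} ✗
  AB → possible child types {A, B} ✗
  AO → possible child types {O, A} ✓
  BB → possible child types {B} ✗
  BO → possible child types {O, B} ✓
  OO → possible child types {O} ✓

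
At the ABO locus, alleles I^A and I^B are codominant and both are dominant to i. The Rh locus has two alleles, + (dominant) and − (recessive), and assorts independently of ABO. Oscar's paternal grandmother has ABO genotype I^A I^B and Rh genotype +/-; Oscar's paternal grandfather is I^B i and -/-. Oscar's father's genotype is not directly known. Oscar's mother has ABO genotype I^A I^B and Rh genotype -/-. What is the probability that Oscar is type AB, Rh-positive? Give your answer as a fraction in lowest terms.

3/32

Oscar's father's ABO genotype from I^A I^B × I^B i: 1/4 I^A I^B, 1/4 I^A i, 1/4 I^B I^B, 1/4 I^B i.
Crossing each possibility with the mother I^A I^B and summing P(type AB): 1/4·1/2 + 1/4·1/4 + 1/4·1/2 + 1/4·1/4 = 3/8.
Similarly for Rh via the father's Rh distribution: P(Rh+) = 1/4.
Independent loci: 3/8 × 1/4 = 3/32.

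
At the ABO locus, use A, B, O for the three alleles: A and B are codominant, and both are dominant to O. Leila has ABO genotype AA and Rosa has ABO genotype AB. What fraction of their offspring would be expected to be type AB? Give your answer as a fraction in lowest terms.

ABO cross AA × AB → offspring phenotypes: 1/2 A, 1/2 AB.
So P(type AB) = 1/2.

1/2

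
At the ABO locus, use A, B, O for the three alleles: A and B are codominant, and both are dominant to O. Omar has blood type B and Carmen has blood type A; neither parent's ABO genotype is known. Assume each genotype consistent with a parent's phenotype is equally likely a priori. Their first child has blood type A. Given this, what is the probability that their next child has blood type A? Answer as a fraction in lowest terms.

5/12

Possible genotypes: Omar ∈ {BB, BO}; Carmen ∈ {AA, AO}.
Weight each parental genotype pair by prior × P(type-A child):
  BO × AA: posterior weight 2/3; P(next child type A) = 1/2.
  BO × AO: posterior weight 1/3; P(next child type A) = 1/4.
Weighted sum = 5/12.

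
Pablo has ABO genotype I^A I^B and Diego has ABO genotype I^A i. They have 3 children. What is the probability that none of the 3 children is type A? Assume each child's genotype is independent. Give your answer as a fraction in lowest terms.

ABO cross I^A I^B × I^A i → 1/2 A, 1/4 B, 1/4 AB.
So P(type A) = 1/2 per child.
P(not type A) = 1/2 for one child; (1/2)^3 = 1/8.

1/8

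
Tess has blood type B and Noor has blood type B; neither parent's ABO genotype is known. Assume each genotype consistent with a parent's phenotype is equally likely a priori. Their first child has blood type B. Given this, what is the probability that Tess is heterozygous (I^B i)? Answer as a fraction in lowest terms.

7/15

Possible genotypes: Tess ∈ {I^B I^B, I^B i}; Noor ∈ {I^B I^B, I^B i}.
Weight each parental genotype pair by prior × P(type-B child):
  I^B I^B × I^B I^B: posterior weight 4/15.
  I^B I^B × I^B i: posterior weight 4/15.
  I^B i × I^B I^B: posterior weight 4/15.
  I^B i × I^B i: posterior weight 1/5.
Sum the posterior weight over pairs where Tess is I^B i: 7/15.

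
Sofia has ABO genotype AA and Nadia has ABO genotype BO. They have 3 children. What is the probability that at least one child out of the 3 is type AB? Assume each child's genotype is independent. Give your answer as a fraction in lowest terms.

ABO cross AA × BO → 1/2 A, 1/2 AB.
So P(type AB) = 1/2 per child.
P(none) = (1/2)^3 = 1/8; P(at least one) = 1 − 1/8 = 7/8.

7/8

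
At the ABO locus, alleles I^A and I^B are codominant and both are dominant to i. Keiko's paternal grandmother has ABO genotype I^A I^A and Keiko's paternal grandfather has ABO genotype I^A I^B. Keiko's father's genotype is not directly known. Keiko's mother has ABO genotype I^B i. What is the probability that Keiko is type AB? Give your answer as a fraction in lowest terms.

3/8

Keiko's father's ABO genotype from I^A I^A × I^A I^B: 1/2 I^A I^A, 1/2 I^A I^B.
Crossing each possibility with the mother I^B i and summing P(type AB): 1/2·1/2 + 1/2·1/4 = 3/8.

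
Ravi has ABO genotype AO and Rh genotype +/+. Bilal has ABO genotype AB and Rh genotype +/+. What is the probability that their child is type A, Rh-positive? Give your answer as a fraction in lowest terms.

ABO cross AO × AB → offspring phenotypes: 1/2 A, 1/4 B, 1/4 AB.
Rh cross +/+ × +/+ → 1 Rh+.
Independent loci: P(type A, Rh-positive) = 1/2 × 1 = 1/2.

1/2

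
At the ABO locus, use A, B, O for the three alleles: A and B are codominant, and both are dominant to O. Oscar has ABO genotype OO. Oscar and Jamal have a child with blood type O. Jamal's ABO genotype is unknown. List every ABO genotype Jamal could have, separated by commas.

AO, BO, OO

For each candidate genotype of Jamal, check whether crossing it with OO can produce every observed child phenotype.
  AA → possible child types {A} ✗
  AB → possible child types {A, B} ✗
  AO → possible child types {O, A} ✓
  BB → possible child types {B} ✗
  BO → possible child types {O, B} ✓
  OO → possible child types {O} ✓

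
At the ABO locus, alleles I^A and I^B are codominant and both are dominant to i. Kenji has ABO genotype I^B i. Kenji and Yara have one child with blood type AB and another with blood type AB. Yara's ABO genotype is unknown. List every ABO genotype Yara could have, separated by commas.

I^A I^A, I^A I^B, I^A i

For each candidate genotype of Yara, check whether crossing it with I^B i can produce every observed child phenotype.
  I^A I^A → possible child types {A, AB} ✓
  I^A I^B → possible child types {A, B, AB} ✓
  I^A i → possible child types {O, A, B, AB} ✓
  I^B I^B → possible child types {B} ✗
  I^B i → possible child types {O, B} ✗
  i i → possible child types {O, B} ✗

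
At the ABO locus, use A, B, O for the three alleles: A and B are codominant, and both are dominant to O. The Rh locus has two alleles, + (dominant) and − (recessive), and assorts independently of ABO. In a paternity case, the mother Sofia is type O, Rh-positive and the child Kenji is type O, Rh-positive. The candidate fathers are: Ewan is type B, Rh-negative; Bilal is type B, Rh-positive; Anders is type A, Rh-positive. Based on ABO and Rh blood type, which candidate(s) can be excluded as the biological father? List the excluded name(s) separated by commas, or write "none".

none

A candidate is excluded only if no genotype consistent with his phenotype could produce a type O, Rh-positive child with a type O, Rh-positive mother.
Every candidate has at least one consistent genotype combination, so none can be excluded.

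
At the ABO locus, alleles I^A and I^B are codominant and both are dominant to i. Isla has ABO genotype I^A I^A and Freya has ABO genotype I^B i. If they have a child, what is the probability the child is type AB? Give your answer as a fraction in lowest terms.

ABO cross I^A I^A × I^B i → offspring phenotypes: 1/2 A, 1/2 AB.
So P(type AB) = 1/2.

1/2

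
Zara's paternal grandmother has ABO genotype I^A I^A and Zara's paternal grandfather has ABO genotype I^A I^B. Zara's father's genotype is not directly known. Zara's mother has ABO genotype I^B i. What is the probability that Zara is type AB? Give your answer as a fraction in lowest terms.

Zara's father's ABO genotype from I^A I^A × I^A I^B: 1/2 I^A I^A, 1/2 I^A I^B.
Crossing each possibility with the mother I^B i and summing P(type AB): 1/2·1/2 + 1/2·1/4 = 3/8.

3/8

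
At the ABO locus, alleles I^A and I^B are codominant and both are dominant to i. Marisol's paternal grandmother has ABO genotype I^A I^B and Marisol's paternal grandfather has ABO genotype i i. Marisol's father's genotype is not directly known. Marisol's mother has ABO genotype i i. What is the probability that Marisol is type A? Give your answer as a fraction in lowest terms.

1/4

Marisol's father's ABO genotype from I^A I^B × i i: 1/2 I^A i, 1/2 I^B i.
Crossing each possibility with the mother i i and summing P(type A): 1/2·1/2 + 1/2·0 = 1/4.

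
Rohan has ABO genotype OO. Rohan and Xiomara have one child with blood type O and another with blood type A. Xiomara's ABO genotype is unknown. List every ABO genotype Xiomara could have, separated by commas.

For each candidate genotype of Xiomara, check whether crossing it with OO can produce every observed child phenotype.
  AA → possible child types {A} ✗
  AB → possible child types {A, B} ✗
  AO → possible child types {O, A} ✓
  BB → possible child types {B} ✗
  BO → possible child types {O, B} ✗
  OO → possible child types {O} ✗

AO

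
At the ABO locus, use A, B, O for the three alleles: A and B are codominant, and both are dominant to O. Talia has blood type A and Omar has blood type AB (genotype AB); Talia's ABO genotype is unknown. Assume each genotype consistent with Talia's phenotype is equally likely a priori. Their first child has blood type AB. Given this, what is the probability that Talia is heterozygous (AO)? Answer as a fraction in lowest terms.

Possible genotypes: Talia ∈ {AA, AO}; Omar ∈ {AB}.
Weight each parental genotype pair by prior × P(type-AB child):
  AA × AB: posterior weight 2/3.
  AO × AB: posterior weight 1/3.
Sum the posterior weight over pairs where Talia is AO: 1/3.

1/3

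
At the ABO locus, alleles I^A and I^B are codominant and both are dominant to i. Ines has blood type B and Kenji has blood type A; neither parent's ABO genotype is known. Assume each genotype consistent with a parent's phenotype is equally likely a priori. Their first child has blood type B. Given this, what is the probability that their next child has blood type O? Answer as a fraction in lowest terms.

Possible genotypes: Ines ∈ {I^B I^B, I^B i}; Kenji ∈ {I^A I^A, I^A i}.
Weight each parental genotype pair by prior × P(type-B child):
  I^B I^B × I^A i: posterior weight 2/3; P(next child type O) = 0.
  I^B i × I^A i: posterior weight 1/3; P(next child type O) = 1/4.
Weighted sum = 1/12.

1/12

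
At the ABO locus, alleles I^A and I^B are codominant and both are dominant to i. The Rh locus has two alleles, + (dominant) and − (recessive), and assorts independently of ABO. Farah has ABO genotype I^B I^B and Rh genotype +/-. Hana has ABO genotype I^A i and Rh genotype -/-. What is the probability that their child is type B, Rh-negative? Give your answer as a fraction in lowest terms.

ABO cross I^B I^B × I^A i → offspring phenotypes: 1/2 B, 1/2 AB.
Rh cross +/- × -/- → 1/2 Rh+, 1/2 Rh-.
Independent loci: P(type B, Rh-negative) = 1/2 × 1/2 = 1/4.

1/4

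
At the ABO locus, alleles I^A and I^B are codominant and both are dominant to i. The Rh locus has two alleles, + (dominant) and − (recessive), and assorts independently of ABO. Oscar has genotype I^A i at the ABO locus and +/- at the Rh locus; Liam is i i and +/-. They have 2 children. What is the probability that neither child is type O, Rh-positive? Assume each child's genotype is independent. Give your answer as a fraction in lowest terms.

ABO cross I^A i × i i → 1/2 O, 1/2 A.
Rh cross +/- × +/- → 3/4 Rh+, 1/4 Rh-; so P(type O, Rh-positive) = 1/2 × 3/4 = 3/8 per child.
P(not type O, Rh-positive) = 5/8 for one child; (5/8)^2 = 25/64.

25/64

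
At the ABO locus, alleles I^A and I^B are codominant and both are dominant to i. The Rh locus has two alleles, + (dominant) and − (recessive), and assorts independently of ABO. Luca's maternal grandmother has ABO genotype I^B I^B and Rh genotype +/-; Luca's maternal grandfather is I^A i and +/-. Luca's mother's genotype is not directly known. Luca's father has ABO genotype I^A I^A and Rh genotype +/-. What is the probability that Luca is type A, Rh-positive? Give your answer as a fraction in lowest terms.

3/8

Luca's mother's ABO genotype from I^B I^B × I^A i: 1/2 I^A I^B, 1/2 I^B i.
Crossing each possibility with the father I^A I^A and summing P(type A): 1/2·1/2 + 1/2·1/2 = 1/2.
Similarly for Rh via the mother's Rh distribution: P(Rh+) = 3/4.
Independent loci: 1/2 × 3/4 = 3/8.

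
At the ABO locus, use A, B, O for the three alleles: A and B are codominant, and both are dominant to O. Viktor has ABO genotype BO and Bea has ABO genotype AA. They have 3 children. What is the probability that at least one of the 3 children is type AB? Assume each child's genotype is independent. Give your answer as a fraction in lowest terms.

ABO cross BO × AA → 1/2 A, 1/2 AB.
So P(type AB) = 1/2 per child.
P(none) = (1/2)^3 = 1/8; P(at least one) = 1 − 1/8 = 7/8.

7/8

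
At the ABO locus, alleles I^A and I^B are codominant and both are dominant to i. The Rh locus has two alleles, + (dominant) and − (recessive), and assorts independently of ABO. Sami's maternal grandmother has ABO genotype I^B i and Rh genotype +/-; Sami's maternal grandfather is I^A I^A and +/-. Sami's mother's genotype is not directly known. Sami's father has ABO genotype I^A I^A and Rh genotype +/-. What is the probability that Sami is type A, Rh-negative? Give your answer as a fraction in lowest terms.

Sami's mother's ABO genotype from I^B i × I^A I^A: 1/2 I^A I^B, 1/2 I^A i.
Crossing each possibility with the father I^A I^A and summing P(type A): 1/2·1/2 + 1/2·1 = 3/4.
Similarly for Rh via the mother's Rh distribution: P(Rh-) = 1/4.
Independent loci: 3/4 × 1/4 = 3/16.

3/16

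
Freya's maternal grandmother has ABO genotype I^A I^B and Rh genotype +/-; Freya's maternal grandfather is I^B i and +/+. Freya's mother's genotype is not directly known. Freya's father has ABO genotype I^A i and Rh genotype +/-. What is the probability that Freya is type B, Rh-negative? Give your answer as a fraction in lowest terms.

Freya's mother's ABO genotype from I^A I^B × I^B i: 1/4 I^A I^B, 1/4 I^A i, 1/4 I^B I^B, 1/4 I^B i.
Crossing each possibility with the father I^A i and summing P(type B): 1/4·1/4 + 1/4·0 + 1/4·1/2 + 1/4·1/4 = 1/4.
Similarly for Rh via the mother's Rh distribution: P(Rh-) = 1/8.
Independent loci: 1/4 × 1/8 = 1/32.

1/32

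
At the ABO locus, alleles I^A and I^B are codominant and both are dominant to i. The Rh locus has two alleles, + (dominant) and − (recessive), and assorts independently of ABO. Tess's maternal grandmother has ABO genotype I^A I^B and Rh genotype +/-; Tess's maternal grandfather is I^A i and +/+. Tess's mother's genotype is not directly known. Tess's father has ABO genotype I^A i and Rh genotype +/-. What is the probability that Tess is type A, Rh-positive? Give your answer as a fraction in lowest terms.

Tess's mother's ABO genotype from I^A I^B × I^A i: 1/4 I^A I^A, 1/4 I^A I^B, 1/4 I^A i, 1/4 I^B i.
Crossing each possibility with the father I^A i and summing P(type A): 1/4·1 + 1/4·1/2 + 1/4·3/4 + 1/4·1/4 = 5/8.
Similarly for Rh via the mother's Rh distribution: P(Rh+) = 7/8.
Independent loci: 5/8 × 7/8 = 35/64.

35/64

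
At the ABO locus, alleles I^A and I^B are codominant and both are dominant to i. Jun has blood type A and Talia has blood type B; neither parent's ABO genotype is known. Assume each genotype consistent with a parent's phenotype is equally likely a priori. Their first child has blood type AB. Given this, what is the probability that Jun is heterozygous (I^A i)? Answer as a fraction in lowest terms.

Possible genotypes: Jun ∈ {I^A I^A, I^A i}; Talia ∈ {I^B I^B, I^B i}.
Weight each parental genotype pair by prior × P(type-AB child):
  I^A I^A × I^B I^B: posterior weight 4/9.
  I^A I^A × I^B i: posterior weight 2/9.
  I^A i × I^B I^B: posterior weight 2/9.
  I^A i × I^B i: posterior weight 1/9.
Sum the posterior weight over pairs where Jun is I^A i: 1/3.

1/3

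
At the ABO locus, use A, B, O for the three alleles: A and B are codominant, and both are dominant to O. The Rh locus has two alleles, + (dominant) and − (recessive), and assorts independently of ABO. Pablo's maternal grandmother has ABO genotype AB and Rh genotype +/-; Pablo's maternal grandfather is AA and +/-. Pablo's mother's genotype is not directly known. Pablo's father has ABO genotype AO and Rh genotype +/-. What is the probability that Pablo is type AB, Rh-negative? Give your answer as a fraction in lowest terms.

Pablo's mother's ABO genotype from AB × AA: 1/2 AA, 1/2 AB.
Crossing each possibility with the father AO and summing P(type AB): 1/2·0 + 1/2·1/4 = 1/8.
Similarly for Rh via the mother's Rh distribution: P(Rh-) = 1/4.
Independent loci: 1/8 × 1/4 = 1/32.

1/32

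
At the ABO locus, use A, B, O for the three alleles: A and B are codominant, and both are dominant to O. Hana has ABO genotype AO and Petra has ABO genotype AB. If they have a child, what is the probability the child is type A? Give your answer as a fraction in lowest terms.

ABO cross AO × AB → offspring phenotypes: 1/2 A, 1/4 B, 1/4 AB.
So P(type A) = 1/2.

1/2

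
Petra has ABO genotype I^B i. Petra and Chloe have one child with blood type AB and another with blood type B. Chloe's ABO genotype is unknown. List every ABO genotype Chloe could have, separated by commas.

For each candidate genotype of Chloe, check whether crossing it with I^B i can produce every observed child phenotype.
  I^A I^A → possible child types {A, AB} ✗
  I^A I^B → possible child types {A, B, AB} ✓
  I^A i → possible child types {O, A, B, AB} ✓
  I^B I^B → possible child types {B} ✗
  I^B i → possible child types {O, B} ✗
  i i → possible child types {O, B} ✗

I^A I^B, I^A i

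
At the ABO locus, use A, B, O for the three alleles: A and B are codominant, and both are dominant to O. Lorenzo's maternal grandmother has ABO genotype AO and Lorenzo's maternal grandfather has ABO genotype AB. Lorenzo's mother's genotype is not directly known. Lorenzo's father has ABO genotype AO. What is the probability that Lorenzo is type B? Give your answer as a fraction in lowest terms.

1/8

Lorenzo's mother's ABO genotype from AO × AB: 1/4 AA, 1/4 AB, 1/4 AO, 1/4 BO.
Crossing each possibility with the father AO and summing P(type B): 1/4·0 + 1/4·1/4 + 1/4·0 + 1/4·1/4 = 1/8.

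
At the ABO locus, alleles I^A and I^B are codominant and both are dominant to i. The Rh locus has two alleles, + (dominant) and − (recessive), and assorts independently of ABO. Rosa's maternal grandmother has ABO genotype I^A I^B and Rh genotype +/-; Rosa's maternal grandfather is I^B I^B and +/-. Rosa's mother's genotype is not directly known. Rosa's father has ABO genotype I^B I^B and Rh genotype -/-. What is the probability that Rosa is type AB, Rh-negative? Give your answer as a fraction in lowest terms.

Rosa's mother's ABO genotype from I^A I^B × I^B I^B: 1/2 I^A I^B, 1/2 I^B I^B.
Crossing each possibility with the father I^B I^B and summing P(type AB): 1/2·1/2 + 1/2·0 = 1/4.
Similarly for Rh via the mother's Rh distribution: P(Rh-) = 1/2.
Independent loci: 1/4 × 1/2 = 1/8.

1/8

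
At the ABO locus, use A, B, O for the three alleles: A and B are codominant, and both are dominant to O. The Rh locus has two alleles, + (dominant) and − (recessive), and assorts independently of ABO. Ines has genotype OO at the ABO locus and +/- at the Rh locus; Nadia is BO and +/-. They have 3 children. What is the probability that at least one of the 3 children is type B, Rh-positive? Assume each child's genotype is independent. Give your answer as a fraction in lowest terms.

ABO cross OO × BO → 1/2 O, 1/2 B.
Rh cross +/- × +/- → 3/4 Rh+, 1/4 Rh-; so P(type B, Rh-positive) = 1/2 × 3/4 = 3/8 per child.
P(none) = (5/8)^3 = 125/512; P(at least one) = 1 − 125/512 = 387/512.

387/512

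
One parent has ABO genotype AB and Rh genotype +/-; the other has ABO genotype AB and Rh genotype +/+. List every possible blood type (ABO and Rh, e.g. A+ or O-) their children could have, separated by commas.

A+, B+, AB+

Gametes from AB × AB give offspring ABO genotypes AA, AB, BB, i.e. phenotypes A, B, AB.
Rh cross +/- × +/+ → phenotypes Rh+.
Combining independently: A+, B+, AB+.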